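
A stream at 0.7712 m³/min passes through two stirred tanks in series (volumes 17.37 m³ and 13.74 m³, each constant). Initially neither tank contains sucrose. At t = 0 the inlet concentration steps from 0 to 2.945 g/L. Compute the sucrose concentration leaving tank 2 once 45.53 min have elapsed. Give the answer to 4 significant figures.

Each tank obeys Vᵢ dCᵢ/dt = Q(Cᵢ₋₁ − Cᵢ), so τᵢ = Vᵢ/Q.
τ₁ = 17.37/0.7712 = 22.5233 min; τ₂ = 13.74/0.7712 = 17.8164 min.
Solving the cascade with C₁(0)=C₂(0)=0 gives C₂(t) = C_in[1 − (τ₁ e^(−t/τ₁) − τ₂ e^(−t/τ₂))/(τ₁ − τ₂)].
At t = 45.53: e^(−t/τ₁) = 0.132462, e^(−t/τ₂) = 0.0776525.
C₂ = 2.945·[1 − (22.5233·0.132462 − 17.8164·0.0776525)/(4.70695)] = 2.945·0.660077 = 1.94393 g/L.

1.944 g/L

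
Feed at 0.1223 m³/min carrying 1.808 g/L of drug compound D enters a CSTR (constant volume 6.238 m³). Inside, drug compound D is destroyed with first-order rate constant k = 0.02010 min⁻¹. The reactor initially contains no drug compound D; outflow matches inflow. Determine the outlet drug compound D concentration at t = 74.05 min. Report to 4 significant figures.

Accumulation = in − out − consumed: V dC/dt = Q C_in − Q C − k V C.
This is linear with rate a = Q/V + k = 0.0397056 min⁻¹.
C_ss = Q C_in/(Q + kV) = 0.892745 g/L; C(t) = C_ss + (C₀ − C_ss) e^(−a t).
C(74.05) = 0.892745 + (-0.892745)·e^(−0.0397056·74.05) = 0.892745 + (-0.892745)·0.0528550 = 0.845559 g/L.

0.8456 g/L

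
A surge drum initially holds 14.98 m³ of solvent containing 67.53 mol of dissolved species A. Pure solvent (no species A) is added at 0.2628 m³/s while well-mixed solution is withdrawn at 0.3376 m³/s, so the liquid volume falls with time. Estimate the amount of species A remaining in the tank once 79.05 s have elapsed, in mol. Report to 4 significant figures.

Total volume: dV/dt = Q_in − Q_out = -0.0748000 m³/s, so V(t) = 14.98 − 0.0748000 t and V(79.05) = 9.06706 m³.
No species A enters, so dm/dt = −Q_out · (m/V).
Separate: dm/m = −Q_out dt/V(t) ⇒ ln(m/m₀) = −(Q_out/(Q_in−Q_out)) ln(V/V₀).
m = m₀ (V₀/V)^(Q_out/(Q_in−Q_out)) = 67.53 × (14.98/9.06706)^(-4.51337) = 7.00451 mol.

7.005 mol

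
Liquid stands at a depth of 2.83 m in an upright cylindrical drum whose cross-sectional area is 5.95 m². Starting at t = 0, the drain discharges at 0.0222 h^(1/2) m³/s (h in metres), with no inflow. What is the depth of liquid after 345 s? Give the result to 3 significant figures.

1.08 m

With no inflow, A dh/dt = −0.0222 √h.
This is separable: 2 d(√h)/dt = −0.0222/A, so √h = √h₀ − (0.0222/(2A)) t.
√h = √2.83 − 0.0222·345/(2·5.95) = 1.6823 − 0.64361 = 1.0386.
h = 1.0386² = 1.0788 m.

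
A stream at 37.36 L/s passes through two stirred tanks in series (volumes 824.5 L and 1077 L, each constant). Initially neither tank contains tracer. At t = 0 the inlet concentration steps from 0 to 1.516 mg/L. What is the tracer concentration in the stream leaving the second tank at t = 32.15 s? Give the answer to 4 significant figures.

Time constants: τᵢ = Vᵢ/Q for each well-mixed tank.
τ₁ = 824.5/37.36 = 22.0691 s; τ₂ = 1077/37.36 = 28.8276 s.
Solving the cascade with C₁(0)=C₂(0)=0 gives C₂(t) = C_in[1 − (τ₁ e^(−t/τ₁) − τ₂ e^(−t/τ₂))/(τ₁ − τ₂)].
At t = 32.15: e^(−t/τ₁) = 0.232983, e^(−t/τ₂) = 0.327833.
C₂ = 1.516·[1 − (22.0691·0.232983 − 28.8276·0.327833)/(-6.75857)] = 1.516·0.362446 = 0.549469 mg/L.

0.5495 mg/L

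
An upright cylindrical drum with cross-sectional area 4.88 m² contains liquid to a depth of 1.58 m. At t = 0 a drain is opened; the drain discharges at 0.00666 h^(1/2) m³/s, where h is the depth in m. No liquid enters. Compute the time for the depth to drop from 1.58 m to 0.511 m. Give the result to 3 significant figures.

794 s

A dh/dt = −Q_out = −0.00666 √h.
∫ h^(−1/2) dh = −(0.00666/A) ∫ dt, giving 2√h = 2√h₀ − (0.00666/A) t.
t = 2A(√h₀ − √h)/0.00666 = 2·4.88·(√1.58 − √0.511)/0.00666
  = 9.7600 × (1.2570 − 0.71484) / 0.00666 = 794.48 s.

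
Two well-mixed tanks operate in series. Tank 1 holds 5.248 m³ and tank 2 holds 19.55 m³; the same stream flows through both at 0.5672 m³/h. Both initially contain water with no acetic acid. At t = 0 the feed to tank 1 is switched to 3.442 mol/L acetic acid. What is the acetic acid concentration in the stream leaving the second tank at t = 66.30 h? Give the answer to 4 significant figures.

2.756 mol/L

Species balance on tank i: dCᵢ/dt = (Cᵢ₋₁ − Cᵢ)/τᵢ with τᵢ = Vᵢ/Q.
τ₁ = 5.248/0.5672 = 9.25247 h; τ₂ = 19.55/0.5672 = 34.4676 h.
Solving the cascade with C₁(0)=C₂(0)=0 gives C₂(t) = C_in[1 − (τ₁ e^(−t/τ₁) − τ₂ e^(−t/τ₂))/(τ₁ − τ₂)].
At t = 66.30: e^(−t/τ₁) = 0.000772672, e^(−t/τ₂) = 0.146088.
C₂ = 3.442·[1 − (9.25247·0.000772672 − 34.4676·0.146088)/(-25.2151)] = 3.442·0.800590 = 2.75563 mol/L.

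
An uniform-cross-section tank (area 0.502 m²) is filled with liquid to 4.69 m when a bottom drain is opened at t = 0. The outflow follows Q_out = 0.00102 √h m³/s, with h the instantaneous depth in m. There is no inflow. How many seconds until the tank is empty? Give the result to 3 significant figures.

Mass balance (ρ constant): A dh/dt = −0.00102 √h.
∫ h^(−1/2) dh = −(0.00102/A) ∫ dt, giving 2√h = 2√h₀ − (0.00102/A) t.
Tank is empty when √h = 0: t_empty = 2A√h₀/0.00102.
t_empty = 2·0.502·√4.69/0.00102 = 1.0040·2.1656/0.00102 = 2131.7 s.

2130 s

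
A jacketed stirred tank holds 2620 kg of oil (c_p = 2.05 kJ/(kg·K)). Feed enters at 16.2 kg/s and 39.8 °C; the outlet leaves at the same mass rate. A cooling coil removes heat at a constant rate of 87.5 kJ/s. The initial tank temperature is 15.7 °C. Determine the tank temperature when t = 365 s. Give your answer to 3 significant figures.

34.9 °C

M c_p dT/dt = ṁ c_p (T_in − T) − Q̇.
Rearrange: dT/dt = (T_ss − T)/τ with τ = M/ṁ = 161.73 s and T_ss = T_in − Q̇/(ṁ c_p) = 37.165 °C.
T approaches T_ss exponentially: T(t) = T_ss + (T₀ − T_ss) e^(−t/τ).
T(365) = 37.165 + (-21.465)·e^(−365/161.73) = 37.165 + (-21.465)·0.10468 = 34.918 °C.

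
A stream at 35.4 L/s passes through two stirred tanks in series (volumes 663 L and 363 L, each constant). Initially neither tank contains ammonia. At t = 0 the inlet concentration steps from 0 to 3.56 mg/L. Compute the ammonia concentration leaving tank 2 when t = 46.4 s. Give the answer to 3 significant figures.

2.95 mg/L

Each tank obeys Vᵢ dCᵢ/dt = Q(Cᵢ₋₁ − Cᵢ), so τᵢ = Vᵢ/Q.
τ₁ = 663/35.4 = 18.729 s; τ₂ = 363/35.4 = 10.254 s.
Tank 1: C₁ = C_in(1 − e^(−t/τ₁)). Tank 2 (τ₁ ≠ τ₂): C₂ = C_in[1 − (τ₁ e^(−t/τ₁) − τ₂ e^(−t/τ₂))/(τ₁ − τ₂)].
At t = 46.4: e^(−t/τ₁) = 0.083956, e^(−t/τ₂) = 0.010835.
C₂ = 3.56·[1 − (18.729·0.083956 − 10.254·0.010835)/(8.4746)] = 3.56·0.82757 = 2.9461 mg/L.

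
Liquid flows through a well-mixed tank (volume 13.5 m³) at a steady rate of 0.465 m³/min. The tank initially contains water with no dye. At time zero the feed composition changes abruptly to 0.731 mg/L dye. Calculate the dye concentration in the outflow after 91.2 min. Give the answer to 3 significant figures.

Mass balance on the solute (V constant): V dC/dt = Q(C_in − C).
Time constant τ = V/Q = 13.5/0.465 = 29.032 min.
C approaches C_in exponentially: C(t) = C_in + (C₀ − C_in) e^(−t/τ).
C(91.2) = 0.731 + (0 − 0.731)·e^(−91.2/29.032) = 0.731 + (-0.73100)·0.043225 = 0.69940 mg/L.

0.699 mg/L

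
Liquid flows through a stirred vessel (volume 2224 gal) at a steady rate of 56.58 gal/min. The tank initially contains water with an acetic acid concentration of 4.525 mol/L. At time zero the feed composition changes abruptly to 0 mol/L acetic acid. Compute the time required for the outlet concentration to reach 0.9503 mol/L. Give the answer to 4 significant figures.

Accumulation = in − out for the solute gives V dC/dt = Q(C_in − C), so τ = V/Q = 39.3072 min.
C(t) = C_in + (C₀ − C_in) e^(−t/τ). Set C = 0.9503 and solve for t:
e^(−t/τ) = (C − C_in)/(C₀ − C_in) = (0.9503 − 0)/(4.525 − 0) = 0.210011
t = −τ ln(…) = 39.3072 × 1.56060 = 61.3426 min.

61.34 min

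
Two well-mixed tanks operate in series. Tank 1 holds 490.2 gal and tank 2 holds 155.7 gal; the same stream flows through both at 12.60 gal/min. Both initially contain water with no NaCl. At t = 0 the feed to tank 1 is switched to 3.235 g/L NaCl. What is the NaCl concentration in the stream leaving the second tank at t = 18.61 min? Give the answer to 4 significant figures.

0.6306 g/L

Each tank obeys Vᵢ dCᵢ/dt = Q(Cᵢ₋₁ − Cᵢ), so τᵢ = Vᵢ/Q.
τ₁ = 490.2/12.60 = 38.9048 min; τ₂ = 155.7/12.60 = 12.3571 min.
Solving the cascade with C₁(0)=C₂(0)=0 gives C₂(t) = C_in[1 − (τ₁ e^(−t/τ₁) − τ₂ e^(−t/τ₂))/(τ₁ − τ₂)].
At t = 18.61: e^(−t/τ₁) = 0.619807, e^(−t/τ₂) = 0.221793.
C₂ = 3.235·[1 − (38.9048·0.619807 − 12.3571·0.221793)/(26.5476)] = 3.235·0.194929 = 0.630597 g/L.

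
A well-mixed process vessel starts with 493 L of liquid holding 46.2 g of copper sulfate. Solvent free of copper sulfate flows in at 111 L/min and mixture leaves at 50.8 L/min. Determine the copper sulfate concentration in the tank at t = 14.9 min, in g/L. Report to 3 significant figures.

Let m(t) be the amount of copper sulfate. Volume: V(t) = V₀ + (Q_in − Q_out) t = 493 + 60.200 t; V(14.9) = 1390.0 L.
Species balance (pure solvent in): dm/dt = −Q_out · m/V(t).
dm/m = −Q_out dt/(V₀ + 60.200 t); integrating gives ln(m/m₀) = −(Q_out/(Q_in−Q_out)) ln(V/V₀).
m = m₀ (V₀/V)^(Q_out/(Q_in−Q_out)) = 46.2 × (493/1390.0)^(0.84385) = 19.265 g.
C = m/V = 19.265/1390.0 = 0.013860 g/L.

0.0139 g/L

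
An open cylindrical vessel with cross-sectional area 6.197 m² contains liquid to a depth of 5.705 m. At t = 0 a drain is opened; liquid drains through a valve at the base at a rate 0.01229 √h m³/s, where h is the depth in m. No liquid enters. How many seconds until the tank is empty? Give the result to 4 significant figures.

A dh/dt = −Q_out = −0.01229 √h.
∫ h^(−1/2) dh = −(0.01229/A) ∫ dt, giving 2√h = 2√h₀ − (0.01229/A) t.
Tank is empty when √h = 0: t_empty = 2A√h₀/0.01229.
t_empty = 2·6.197·√5.705/0.01229 = 12.3940·2.38851/0.01229 = 2408.73 s.

2409 s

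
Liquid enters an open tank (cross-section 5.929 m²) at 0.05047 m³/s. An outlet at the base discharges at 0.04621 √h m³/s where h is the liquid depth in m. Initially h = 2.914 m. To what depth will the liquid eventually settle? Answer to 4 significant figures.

1.193 m

Level balance: A dh/dt = 0.05047 − 0.04621 √h. Setting dh/dt = 0:
Q_in = 0.04621 √h_ss ⇒ √h_ss = 0.05047/0.04621 = 1.09219.
h_ss = 1.09219² = 1.19287 m. (Since h₀ = 2.914 m > h_ss, the level will fall toward this value.)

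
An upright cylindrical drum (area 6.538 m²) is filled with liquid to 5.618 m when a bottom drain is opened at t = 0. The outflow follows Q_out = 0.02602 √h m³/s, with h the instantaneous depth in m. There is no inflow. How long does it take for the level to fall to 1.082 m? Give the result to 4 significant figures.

Unsteady balance on liquid volume: A dh/dt = −0.02602 √h.
Separate and integrate: 2(√h − √h₀) = −(0.02602/A) t.
t = 2A(√h₀ − √h)/0.02602 = 2·6.538·(√5.618 − √1.082)/0.02602
  = 13.0760 × (2.37023 − 1.04019) / 0.02602 = 668.394 s.

668.4 s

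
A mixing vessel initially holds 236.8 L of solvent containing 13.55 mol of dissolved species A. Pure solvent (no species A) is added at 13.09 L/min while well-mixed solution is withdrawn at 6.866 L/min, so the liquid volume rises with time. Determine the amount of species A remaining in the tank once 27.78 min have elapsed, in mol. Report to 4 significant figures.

Let m(t) be the amount of species A. Volume: V(t) = V₀ + (Q_in − Q_out) t = 236.8 + 6.22400 t; V(27.78) = 409.703 L.
No species A enters, so dm/dt = −Q_out · (m/V).
Separate: dm/m = −Q_out dt/V(t) ⇒ ln(m/m₀) = −(Q_out/(Q_in−Q_out)) ln(V/V₀).
m = m₀ (V₀/V)^(Q_out/(Q_in−Q_out)) = 13.55 × (236.8/409.703)^(1.10315) = 7.40106 mol.

7.401 mol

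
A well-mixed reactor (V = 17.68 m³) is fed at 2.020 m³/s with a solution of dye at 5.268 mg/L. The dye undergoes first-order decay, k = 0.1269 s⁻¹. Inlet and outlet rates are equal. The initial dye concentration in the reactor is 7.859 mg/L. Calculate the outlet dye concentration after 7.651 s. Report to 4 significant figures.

Accumulation = in − out − consumed: V dC/dt = Q C_in − Q C − k V C.
dC/dt = (Q/V) C_in − (Q/V + k) C; effective rate a = Q/V + k = 0.114253 + 0.1269 = 0.241153 s⁻¹.
C_ss = Q C_in/(Q + kV) = 2.49587 mg/L; C(t) = C_ss + (C₀ − C_ss) e^(−a t).
C(7.651) = 2.49587 + (5.36313)·e^(−0.241153·7.651) = 2.49587 + (5.36313)·0.158015 = 3.34332 mg/L.

3.343 mg/L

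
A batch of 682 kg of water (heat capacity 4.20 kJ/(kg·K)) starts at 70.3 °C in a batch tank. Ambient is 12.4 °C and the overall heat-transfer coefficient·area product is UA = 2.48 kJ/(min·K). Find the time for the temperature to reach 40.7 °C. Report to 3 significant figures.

827 min

Lumped-capacitance energy balance: M c_p dT/dt = UA(T_amb − T).
τ = M c_p/UA = 1155.0 min; T_ss = T_amb = 12.400 °C.
T(t) = T_ss + (T₀ − T_ss)e^(−t/τ); set T = 40.7:
t = −τ ln[(T − T_ss)/(T₀ − T_ss)] = −1155.0 · ln(0.48877) = 826.81 min.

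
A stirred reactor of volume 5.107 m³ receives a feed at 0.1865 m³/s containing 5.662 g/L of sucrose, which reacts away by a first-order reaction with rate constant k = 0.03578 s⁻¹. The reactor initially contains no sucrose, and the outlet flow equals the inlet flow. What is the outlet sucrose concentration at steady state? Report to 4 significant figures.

Accumulation = in − out − consumed: V dC/dt = Q C_in − Q C − k V C.
Steady state (dC/dt = 0): C_ss = Q C_in/(Q + kV) = C_in/(1 + kV/Q).
C_ss = 0.1865·5.662/(0.1865 + 0.03578·5.107) = 1.05596/0.369228 = 2.85992 g/L.

2.860 g/L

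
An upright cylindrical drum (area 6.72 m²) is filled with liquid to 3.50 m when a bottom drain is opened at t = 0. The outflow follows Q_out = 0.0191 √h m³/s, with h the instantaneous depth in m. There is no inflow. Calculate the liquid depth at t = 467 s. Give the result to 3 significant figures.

A dh/dt = −Q_out = −0.0191 √h.
This is separable: 2 d(√h)/dt = −0.0191/A, so √h = √h₀ − (0.0191/(2A)) t.
√h = √3.50 − 0.0191·467/(2·6.72) = 1.8708 − 0.66367 = 1.2072.
h = 1.2072² = 1.4572 m.

1.46 m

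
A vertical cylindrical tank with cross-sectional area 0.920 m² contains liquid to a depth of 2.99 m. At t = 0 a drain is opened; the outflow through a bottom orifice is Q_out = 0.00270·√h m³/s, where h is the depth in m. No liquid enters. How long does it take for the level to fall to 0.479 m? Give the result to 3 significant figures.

A dh/dt = −Q_out = −0.00270 √h.
∫ h^(−1/2) dh = −(0.00270/A) ∫ dt, giving 2√h = 2√h₀ − (0.00270/A) t.
t = 2A(√h₀ − √h)/0.00270 = 2·0.920·(√2.99 − √0.479)/0.00270
  = 1.8400 × (1.7292 − 0.69210) / 0.00270 = 706.74 s.

707 s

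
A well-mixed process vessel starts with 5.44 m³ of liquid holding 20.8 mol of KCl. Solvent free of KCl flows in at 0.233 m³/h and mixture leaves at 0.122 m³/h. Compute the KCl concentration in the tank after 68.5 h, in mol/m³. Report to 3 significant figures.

Let m(t) be the amount of KCl. Volume: V(t) = V₀ + (Q_in − Q_out) t = 5.44 + 0.11100 t; V(68.5) = 13.044 m³.
Species balance (pure solvent in): dm/dt = −Q_out · m/V(t).
dm/m = −Q_out dt/(V₀ + 0.11100 t); integrating gives ln(m/m₀) = −(Q_out/(Q_in−Q_out)) ln(V/V₀).
m = m₀ (V₀/V)^(Q_out/(Q_in−Q_out)) = 20.8 × (5.44/13.044)^(1.0991) = 7.9548 mol.
C = m/V = 7.9548/13.044 = 0.60987 mol/m³.

0.610 mol/m³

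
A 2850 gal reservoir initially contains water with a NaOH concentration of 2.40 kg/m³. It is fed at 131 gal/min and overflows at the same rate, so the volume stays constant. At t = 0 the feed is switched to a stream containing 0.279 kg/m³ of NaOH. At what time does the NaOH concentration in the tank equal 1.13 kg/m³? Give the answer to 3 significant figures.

Accumulation = in − out for the solute gives V dC/dt = Q(C_in − C), so τ = V/Q = 21.756 min.
C(t) = C_in + (C₀ − C_in) e^(−t/τ). Set C = 1.13 and solve for t:
e^(−t/τ) = (C − C_in)/(C₀ − C_in) = (1.13 − 0.279)/(2.40 − 0.279) = 0.40123
t = −τ ln(…) = 21.756 × 0.91323 = 19.868 min.

19.9 min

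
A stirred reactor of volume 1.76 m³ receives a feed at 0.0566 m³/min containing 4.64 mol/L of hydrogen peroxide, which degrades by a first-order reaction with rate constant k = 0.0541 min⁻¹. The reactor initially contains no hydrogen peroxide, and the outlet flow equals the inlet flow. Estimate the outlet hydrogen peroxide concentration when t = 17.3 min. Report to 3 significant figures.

Species balance: V dC/dt = Q C_in − Q C − k V C.
This is linear with rate a = Q/V + k = 0.086259 min⁻¹.
C_ss = Q C_in/(Q + kV) = 1.7299 mol/L; C(t) = C_ss + (C₀ − C_ss) e^(−a t).
C(17.3) = 1.7299 + (-1.7299)·e^(−0.086259·17.3) = 1.7299 + (-1.7299)·0.22486 = 1.3409 mol/L.

1.34 mol/L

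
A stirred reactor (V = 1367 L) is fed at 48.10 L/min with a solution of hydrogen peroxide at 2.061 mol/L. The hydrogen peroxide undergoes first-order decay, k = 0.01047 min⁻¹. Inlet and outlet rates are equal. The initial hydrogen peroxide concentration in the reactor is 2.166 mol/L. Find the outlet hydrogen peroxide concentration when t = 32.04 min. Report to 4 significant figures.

1.722 mol/L

V dC/dt = Q(C_in − C) − k V C.
dC/dt = (Q/V) C_in − (Q/V + k) C; effective rate a = Q/V + k = 0.0351865 + 0.01047 = 0.0456565 min⁻¹.
C_ss = Q C_in/(Q + kV) = 1.58837 mol/L; C(t) = C_ss + (C₀ − C_ss) e^(−a t).
C(32.04) = 1.58837 + (0.577630)·e^(−0.0456565·32.04) = 1.58837 + (0.577630)·0.231579 = 1.72214 mol/L.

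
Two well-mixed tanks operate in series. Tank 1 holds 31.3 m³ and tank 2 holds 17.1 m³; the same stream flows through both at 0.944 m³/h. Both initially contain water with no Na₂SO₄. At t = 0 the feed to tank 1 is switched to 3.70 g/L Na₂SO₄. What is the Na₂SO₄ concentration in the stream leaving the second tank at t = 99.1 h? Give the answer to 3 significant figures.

Species balance on tank i: dCᵢ/dt = (Cᵢ₋₁ − Cᵢ)/τᵢ with τᵢ = Vᵢ/Q.
τ₁ = 31.3/0.944 = 33.157 h; τ₂ = 17.1/0.944 = 18.114 h.
Tank 1: C₁ = C_in(1 − e^(−t/τ₁)). Tank 2 (τ₁ ≠ τ₂): C₂ = C_in[1 − (τ₁ e^(−t/τ₁) − τ₂ e^(−t/τ₂))/(τ₁ − τ₂)].
At t = 99.1: e^(−t/τ₁) = 0.050346, e^(−t/τ₂) = 0.0042079.
C₂ = 3.70·[1 − (33.157·0.050346 − 18.114·0.0042079)/(15.042)] = 3.70·0.89409 = 3.3081 g/L.

3.31 g/L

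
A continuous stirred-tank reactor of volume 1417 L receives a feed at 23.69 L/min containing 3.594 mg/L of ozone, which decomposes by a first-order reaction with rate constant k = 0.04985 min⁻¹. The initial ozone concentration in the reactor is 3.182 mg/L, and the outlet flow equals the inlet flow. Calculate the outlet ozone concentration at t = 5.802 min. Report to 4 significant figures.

2.452 mg/L

V dC/dt = Q(C_in − C) − k V C.
This is linear with rate a = Q/V + k = 0.0665684 min⁻¹.
C_ss = Q C_in/(Q + kV) = 0.902620 mg/L; C(t) = C_ss + (C₀ − C_ss) e^(−a t).
C(5.802) = 0.902620 + (2.27938)·e^(−0.0665684·5.802) = 0.902620 + (2.27938)·0.679614 = 2.45172 mg/L.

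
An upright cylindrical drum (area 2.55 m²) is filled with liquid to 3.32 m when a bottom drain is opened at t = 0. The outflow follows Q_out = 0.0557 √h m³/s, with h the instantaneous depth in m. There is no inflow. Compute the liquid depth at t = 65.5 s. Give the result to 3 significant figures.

With no inflow, A dh/dt = −0.0557 √h.
Separate and integrate: 2(√h − √h₀) = −(0.0557/A) t.
√h = √3.32 − 0.0557·65.5/(2·2.55) = 1.8221 − 0.71536 = 1.1067.
h = 1.1067² = 1.2248 m.

1.22 m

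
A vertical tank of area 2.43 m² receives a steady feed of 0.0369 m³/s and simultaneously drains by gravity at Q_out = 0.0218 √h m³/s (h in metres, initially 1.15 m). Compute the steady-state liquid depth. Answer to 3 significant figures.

Level balance: A dh/dt = 0.0369 − 0.0218 √h. Setting dh/dt = 0:
Q_in = 0.0218 √h_ss ⇒ √h_ss = 0.0369/0.0218 = 1.6927.
h_ss = 1.6927² = 2.8651 m. (Since h₀ = 1.15 m < h_ss, the level will rise toward this value.)

2.87 m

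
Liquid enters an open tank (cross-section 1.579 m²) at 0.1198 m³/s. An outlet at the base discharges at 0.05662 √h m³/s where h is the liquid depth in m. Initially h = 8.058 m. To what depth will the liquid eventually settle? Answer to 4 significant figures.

4.477 m

Volume balance on the tank: A dh/dt = Q_in − 0.05662 √h. At steady state dh/dt = 0:
Q_in = 0.05662 √h_ss ⇒ √h_ss = 0.1198/0.05662 = 2.11586.
h_ss = 2.11586² = 4.47686 m. (Since h₀ = 8.058 m > h_ss, the level will fall toward this value.)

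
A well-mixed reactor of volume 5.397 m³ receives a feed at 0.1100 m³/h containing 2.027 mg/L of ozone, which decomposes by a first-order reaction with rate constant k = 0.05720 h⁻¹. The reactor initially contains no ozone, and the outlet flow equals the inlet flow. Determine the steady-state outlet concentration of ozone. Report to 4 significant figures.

0.5325 mg/L

Species balance: V dC/dt = Q C_in − Q C − k V C.
At steady state: 0 = Q C_in − (Q + kV) C_ss, so C_ss = Q C_in/(Q + kV).
C_ss = 0.1100·2.027/(0.1100 + 0.05720·5.397) = 0.222970/0.418708 = 0.532519 mg/L.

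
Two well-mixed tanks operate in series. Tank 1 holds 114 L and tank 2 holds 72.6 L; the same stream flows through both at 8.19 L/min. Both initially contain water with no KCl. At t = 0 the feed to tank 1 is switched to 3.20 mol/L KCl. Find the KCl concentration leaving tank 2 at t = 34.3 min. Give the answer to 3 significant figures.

2.57 mol/L

Each tank obeys Vᵢ dCᵢ/dt = Q(Cᵢ₋₁ − Cᵢ), so τᵢ = Vᵢ/Q.
τ₁ = 114/8.19 = 13.919 min; τ₂ = 72.6/8.19 = 8.8645 min.
Solving the cascade with C₁(0)=C₂(0)=0 gives C₂(t) = C_in[1 − (τ₁ e^(−t/τ₁) − τ₂ e^(−t/τ₂))/(τ₁ − τ₂)].
At t = 34.3: e^(−t/τ₁) = 0.085078, e^(−t/τ₂) = 0.020871.
C₂ = 3.20·[1 − (13.919·0.085078 − 8.8645·0.020871)/(5.0549)] = 3.20·0.80233 = 2.5674 mol/L.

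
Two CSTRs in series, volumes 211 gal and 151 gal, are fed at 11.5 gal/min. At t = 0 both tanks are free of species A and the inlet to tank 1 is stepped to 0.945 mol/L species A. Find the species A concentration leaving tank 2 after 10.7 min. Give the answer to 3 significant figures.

Time constants: τᵢ = Vᵢ/Q for each well-mixed tank.
τ₁ = 211/11.5 = 18.348 min; τ₂ = 151/11.5 = 13.130 min.
Tank 1: C₁ = C_in(1 − e^(−t/τ₁)). Tank 2 (τ₁ ≠ τ₂): C₂ = C_in[1 − (τ₁ e^(−t/τ₁) − τ₂ e^(−t/τ₂))/(τ₁ − τ₂)].
At t = 10.7: e^(−t/τ₁) = 0.55812, e^(−t/τ₂) = 0.44268.
C₂ = 0.945·[1 − (18.348·0.55812 − 13.130·0.44268)/(5.2174)] = 0.945·0.15135 = 0.14303 mol/L.

0.143 mol/L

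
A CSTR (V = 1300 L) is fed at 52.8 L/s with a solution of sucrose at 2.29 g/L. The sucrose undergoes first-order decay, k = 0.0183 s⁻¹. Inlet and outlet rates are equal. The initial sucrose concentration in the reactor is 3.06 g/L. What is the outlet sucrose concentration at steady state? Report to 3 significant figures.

1.58 g/L

Species balance: V dC/dt = Q C_in − Q C − k V C.
At steady state: 0 = Q C_in − (Q + kV) C_ss, so C_ss = Q C_in/(Q + kV).
C_ss = 52.8·2.29/(52.8 + 0.0183·1300) = 120.91/76.590 = 1.5787 g/L.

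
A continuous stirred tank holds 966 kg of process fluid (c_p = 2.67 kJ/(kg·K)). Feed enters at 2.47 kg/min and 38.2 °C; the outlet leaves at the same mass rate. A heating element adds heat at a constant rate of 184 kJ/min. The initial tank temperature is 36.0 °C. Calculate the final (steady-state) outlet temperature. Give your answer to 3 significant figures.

66.1 °C

M c_p dT/dt = ṁ c_p (T_in − T) + Q̇.
At steady state dT/dt = 0 ⇒ T_ss = T_in + Q̇/(ṁ c_p) = 38.2 + 184/(2.47·2.67) = 66.100 °C.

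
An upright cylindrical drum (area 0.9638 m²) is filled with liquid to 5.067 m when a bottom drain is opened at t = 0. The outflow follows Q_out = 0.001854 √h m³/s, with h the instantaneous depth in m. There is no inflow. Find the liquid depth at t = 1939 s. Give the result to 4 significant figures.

0.1490 m

A dh/dt = −Q_out = −0.001854 √h.
Separate and integrate: 2(√h − √h₀) = −(0.001854/A) t.
√h = √5.067 − 0.001854·1939/(2·0.9638) = 2.25100 − 1.86496 = 0.386035.
h = 0.386035² = 0.149023 m.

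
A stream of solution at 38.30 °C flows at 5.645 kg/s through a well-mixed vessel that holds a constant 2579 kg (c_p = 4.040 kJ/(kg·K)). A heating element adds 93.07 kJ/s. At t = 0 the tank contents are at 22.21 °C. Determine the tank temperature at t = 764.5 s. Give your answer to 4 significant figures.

38.60 °C

Heat balance on the well-mixed liquid: M c_p dT/dt = ṁ c_p (T_in − T) + 93.07.
τ = M/ṁ = 456.864 s; T_ss = T_in + Q̇/(ṁ c_p) = 38.30 + 93.07/(5.645·4.040) = 42.3810 °C.
This is linear first-order; T(t) = T_ss + (T₀ − T_ss) e^(−t/τ).
T(764.5) = 42.3810 + (-20.1710)·e^(−764.5/456.864) = 42.3810 + (-20.1710)·0.187615 = 38.5966 °C.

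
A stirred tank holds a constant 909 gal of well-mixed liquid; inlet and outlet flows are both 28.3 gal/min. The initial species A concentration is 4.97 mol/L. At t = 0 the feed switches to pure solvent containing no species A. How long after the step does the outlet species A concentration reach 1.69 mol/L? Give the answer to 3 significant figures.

34.6 min

Unsteady species balance (constant V, well mixed): V dC/dt = Q(C_in − C), so τ = V/Q = 32.120 min.
C(t) = C_in + (C₀ − C_in) e^(−t/τ). Set C = 1.69 and solve for t:
e^(−t/τ) = (C − C_in)/(C₀ − C_in) = (1.69 − 0)/(4.97 − 0) = 0.34004
t = −τ ln(…) = 32.120 × 1.0787 = 34.648 min.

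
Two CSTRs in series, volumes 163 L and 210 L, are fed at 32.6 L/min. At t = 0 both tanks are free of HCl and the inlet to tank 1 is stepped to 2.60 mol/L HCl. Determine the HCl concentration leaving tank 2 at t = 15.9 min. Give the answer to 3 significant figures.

Each tank obeys Vᵢ dCᵢ/dt = Q(Cᵢ₋₁ − Cᵢ), so τᵢ = Vᵢ/Q.
τ₁ = 163/32.6 = 5.0000 min; τ₂ = 210/32.6 = 6.4417 min.
Solving the cascade with C₁(0)=C₂(0)=0 gives C₂(t) = C_in[1 − (τ₁ e^(−t/τ₁) − τ₂ e^(−t/τ₂))/(τ₁ − τ₂)].
At t = 15.9: e^(−t/τ₁) = 0.041586, e^(−t/τ₂) = 0.084730.
C₂ = 2.60·[1 − (5.0000·0.041586 − 6.4417·0.084730)/(-1.4417)] = 2.60·0.76564 = 1.9907 mol/L.

1.99 mol/L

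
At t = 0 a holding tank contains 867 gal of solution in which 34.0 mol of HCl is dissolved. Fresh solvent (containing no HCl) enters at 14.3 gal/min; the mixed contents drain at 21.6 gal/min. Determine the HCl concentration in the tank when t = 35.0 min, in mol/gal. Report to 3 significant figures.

0.0198 mol/gal

Total volume: dV/dt = Q_in − Q_out = -7.3000 gal/min, so V(t) = 867 − 7.3000 t and V(35.0) = 611.50 gal.
Solute balance: dm/dt = 0 − Q_out C = −Q_out m/V(t).
dm/m = −Q_out dt/(V₀ − 7.3000 t); integrating gives ln(m/m₀) = −(Q_out/(Q_in−Q_out)) ln(V/V₀).
m = m₀ (V₀/V)^(Q_out/(Q_in−Q_out)) = 34.0 × (867/611.50)^(-2.9589) = 12.102 mol.
C = m/V = 12.102/611.50 = 0.019790 mol/gal.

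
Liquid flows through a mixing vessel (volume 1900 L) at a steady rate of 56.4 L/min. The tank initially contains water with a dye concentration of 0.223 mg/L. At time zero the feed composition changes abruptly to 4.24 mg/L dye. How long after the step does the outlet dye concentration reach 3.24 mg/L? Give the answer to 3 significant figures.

Mass balance on the solute (V constant): V dC/dt = Q(C_in − C), so τ = V/Q = 33.688 min.
C(t) = C_in + (C₀ − C_in) e^(−t/τ). Set C = 3.24 and solve for t:
e^(−t/τ) = (C − C_in)/(C₀ − C_in) = (3.24 − 4.24)/(0.223 − 4.24) = 0.24894
t = −τ ln(…) = 33.688 × 1.3905 = 46.844 min.

46.8 min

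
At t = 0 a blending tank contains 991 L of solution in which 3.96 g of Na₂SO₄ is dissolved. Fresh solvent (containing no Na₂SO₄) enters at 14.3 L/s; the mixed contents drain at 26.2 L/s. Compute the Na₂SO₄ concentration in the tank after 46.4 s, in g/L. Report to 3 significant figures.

0.00150 g/L

Total volume: dV/dt = Q_in − Q_out = -11.900 L/s, so V(t) = 991 − 11.900 t and V(46.4) = 438.84 L.
Solute balance: dm/dt = 0 − Q_out C = −Q_out m/V(t).
dm/m = −Q_out dt/(V₀ − 11.900 t); integrating gives ln(m/m₀) = −(Q_out/(Q_in−Q_out)) ln(V/V₀).
m = m₀ (V₀/V)^(Q_out/(Q_in−Q_out)) = 3.96 × (991/438.84)^(-2.2017) = 0.65889 g.
C = m/V = 0.65889/438.84 = 0.0015014 g/L.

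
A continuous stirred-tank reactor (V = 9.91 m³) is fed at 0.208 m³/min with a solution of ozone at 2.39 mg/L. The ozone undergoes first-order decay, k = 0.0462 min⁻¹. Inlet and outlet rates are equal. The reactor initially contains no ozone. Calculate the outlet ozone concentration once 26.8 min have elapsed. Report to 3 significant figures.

0.623 mg/L

Accumulation = in − out − consumed: V dC/dt = Q C_in − Q C − k V C.
dC/dt = (Q/V) C_in − (Q/V + k) C; effective rate a = Q/V + k = 0.020989 + 0.0462 = 0.067189 min⁻¹.
C_ss = Q C_in/(Q + kV) = 0.74660 mg/L; C(t) = C_ss + (C₀ − C_ss) e^(−a t).
C(26.8) = 0.74660 + (-0.74660)·e^(−0.067189·26.8) = 0.74660 + (-0.74660)·0.16519 = 0.62327 mg/L.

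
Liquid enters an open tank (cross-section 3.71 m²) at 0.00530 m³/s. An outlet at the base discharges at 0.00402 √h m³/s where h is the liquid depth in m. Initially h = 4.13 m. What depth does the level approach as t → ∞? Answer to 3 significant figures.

A dh/dt = Q_in − 0.00402 √h. Steady state requires inflow = outflow:
Q_in = 0.00402 √h_ss ⇒ √h_ss = 0.00530/0.00402 = 1.3184.
h_ss = 1.3184² = 1.7382 m. (Since h₀ = 4.13 m > h_ss, the level will fall toward this value.)

1.74 m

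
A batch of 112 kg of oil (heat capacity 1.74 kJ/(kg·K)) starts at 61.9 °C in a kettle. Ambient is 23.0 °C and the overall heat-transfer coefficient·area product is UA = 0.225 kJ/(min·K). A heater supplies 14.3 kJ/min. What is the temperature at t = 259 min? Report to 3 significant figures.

68.3 °C

Heat balance on the well-mixed liquid: M c_p dT/dt = −UA(T − T_amb) + Q̇.
dT/dt = (T_ss − T)/τ with T_ss = T_amb + Q̇/UA = 23.0 + 14.3/0.225 = 86.556 °C, τ = M c_p/UA = 112·1.74/0.225 = 866.13 min.
This is linear first-order; T(t) = T_ss + (T₀ − T_ss) e^(−t/τ).
T(259) = 86.556 + (-24.656)·0.74154 = 68.273 °C.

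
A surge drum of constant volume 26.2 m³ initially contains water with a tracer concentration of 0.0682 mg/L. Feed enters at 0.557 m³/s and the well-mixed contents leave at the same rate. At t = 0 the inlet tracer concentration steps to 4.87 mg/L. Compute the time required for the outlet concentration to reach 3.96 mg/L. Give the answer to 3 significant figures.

78.2 s

Transient balance on the dissolved component: V dC/dt = Q(C_in − C), so τ = V/Q = 47.038 s.
C(t) = C_in + (C₀ − C_in) e^(−t/τ). Set C = 3.96 and solve for t:
e^(−t/τ) = (C − C_in)/(C₀ − C_in) = (3.96 − 4.87)/(0.0682 − 4.87) = 0.18951
t = −τ ln(…) = 47.038 × 1.6633 = 78.238 s.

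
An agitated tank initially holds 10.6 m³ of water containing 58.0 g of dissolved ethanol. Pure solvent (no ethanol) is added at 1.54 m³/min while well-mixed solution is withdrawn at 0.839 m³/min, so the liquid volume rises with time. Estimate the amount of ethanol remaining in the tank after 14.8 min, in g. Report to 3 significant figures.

25.6 g

Let m(t) be the amount of ethanol. Volume: V(t) = V₀ + (Q_in − Q_out) t = 10.6 + 0.70100 t; V(14.8) = 20.975 m³.
Solute balance: dm/dt = 0 − Q_out C = −Q_out m/V(t).
dm/m = −Q_out dt/(V₀ + 0.70100 t); integrating gives ln(m/m₀) = −(Q_out/(Q_in−Q_out)) ln(V/V₀).
m = m₀ (V₀/V)^(Q_out/(Q_in−Q_out)) = 58.0 × (10.6/20.975)^(1.1969) = 25.626 g.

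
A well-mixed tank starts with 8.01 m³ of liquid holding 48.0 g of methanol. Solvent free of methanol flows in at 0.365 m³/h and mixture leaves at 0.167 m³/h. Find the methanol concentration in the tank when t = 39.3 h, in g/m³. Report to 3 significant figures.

Total volume: dV/dt = Q_in − Q_out = 0.19800 m³/h, so V(t) = 8.01 + 0.19800 t and V(39.3) = 15.791 m³.
Species balance (pure solvent in): dm/dt = −Q_out · m/V(t).
Separate: dm/m = −Q_out dt/V(t) ⇒ ln(m/m₀) = −(Q_out/(Q_in−Q_out)) ln(V/V₀).
m = m₀ (V₀/V)^(Q_out/(Q_in−Q_out)) = 48.0 × (8.01/15.791)^(0.84343) = 27.077 g.
C = m/V = 27.077/15.791 = 1.7147 g/m³.

1.71 g/m³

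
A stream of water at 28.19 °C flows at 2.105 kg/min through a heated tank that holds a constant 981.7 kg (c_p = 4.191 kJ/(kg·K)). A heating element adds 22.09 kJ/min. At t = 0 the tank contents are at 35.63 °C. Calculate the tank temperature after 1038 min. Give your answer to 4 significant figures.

31.23 °C

M c_p dT/dt = ṁ c_p (T_in − T) + Q̇.
Rearrange: dT/dt = (T_ss − T)/τ with τ = M/ṁ = 466.366 min and T_ss = T_in + Q̇/(ṁ c_p) = 30.6940 °C.
This is linear first-order; T(t) = T_ss + (T₀ − T_ss) e^(−t/τ).
T(1038) = 30.6940 + (4.93605)·e^(−1038/466.366) = 30.6940 + (4.93605)·0.107990 = 31.2270 °C.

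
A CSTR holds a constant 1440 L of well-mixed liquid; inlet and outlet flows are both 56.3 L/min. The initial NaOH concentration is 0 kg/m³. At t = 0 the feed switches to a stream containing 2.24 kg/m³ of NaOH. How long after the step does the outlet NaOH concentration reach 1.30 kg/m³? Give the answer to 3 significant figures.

Species balance: V dC/dt = Q(C_in − C) ⇒ τ = V/Q = 25.577 min.
C(t) = C_in + (C₀ − C_in) e^(−t/τ). Set C = 1.30 and solve for t:
e^(−t/τ) = (C − C_in)/(C₀ − C_in) = (1.30 − 2.24)/(0 − 2.24) = 0.41964
t = −τ ln(…) = 25.577 × 0.86835 = 22.210 min.

22.2 min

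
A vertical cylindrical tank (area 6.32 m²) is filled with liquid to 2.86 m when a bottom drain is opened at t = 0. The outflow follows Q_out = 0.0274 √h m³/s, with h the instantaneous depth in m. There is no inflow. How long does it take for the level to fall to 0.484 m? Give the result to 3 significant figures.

459 s

A dh/dt = −Q_out = −0.0274 √h.
∫ h^(−1/2) dh = −(0.0274/A) ∫ dt, giving 2√h = 2√h₀ − (0.0274/A) t.
t = 2A(√h₀ − √h)/0.0274 = 2·6.32·(√2.86 − √0.484)/0.0274
  = 12.640 × (1.6912 − 0.69570) / 0.0274 = 459.22 s.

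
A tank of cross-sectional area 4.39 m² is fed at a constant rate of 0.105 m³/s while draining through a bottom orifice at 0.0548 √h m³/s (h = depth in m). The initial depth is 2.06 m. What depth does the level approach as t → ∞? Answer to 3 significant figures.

A dh/dt = Q_in − 0.0548 √h. Steady state requires inflow = outflow:
Q_in = 0.0548 √h_ss ⇒ √h_ss = 0.105/0.0548 = 1.9161.
h_ss = 1.9161² = 3.6713 m. (Since h₀ = 2.06 m < h_ss, the level will rise toward this value.)

3.67 m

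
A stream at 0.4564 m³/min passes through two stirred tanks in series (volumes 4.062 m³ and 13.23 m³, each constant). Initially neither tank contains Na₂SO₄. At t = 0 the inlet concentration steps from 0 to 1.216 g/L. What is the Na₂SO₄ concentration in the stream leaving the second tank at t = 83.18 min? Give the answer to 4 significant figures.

Species balance on tank i: dCᵢ/dt = (Cᵢ₋₁ − Cᵢ)/τᵢ with τᵢ = Vᵢ/Q.
τ₁ = 4.062/0.4564 = 8.90009 min; τ₂ = 13.23/0.4564 = 28.9877 min.
Solving the cascade with C₁(0)=C₂(0)=0 gives C₂(t) = C_in[1 − (τ₁ e^(−t/τ₁) − τ₂ e^(−t/τ₂))/(τ₁ − τ₂)].
At t = 83.18: e^(−t/τ₁) = 8.73161e-05, e^(−t/τ₂) = 0.0567279.
C₂ = 1.216·[1 − (8.90009·8.73161e-05 − 28.9877·0.0567279)/(-20.0876)] = 1.216·0.918177 = 1.11650 g/L.

1.117 g/L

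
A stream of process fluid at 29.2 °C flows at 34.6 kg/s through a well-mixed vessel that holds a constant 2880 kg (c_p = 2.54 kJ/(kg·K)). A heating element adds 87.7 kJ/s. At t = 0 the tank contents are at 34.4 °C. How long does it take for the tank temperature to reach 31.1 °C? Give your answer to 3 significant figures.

Unsteady energy balance on the tank contents: M c_p dT/dt = ṁ c_p (T_in − T) + 87.7.
τ = M/ṁ = 83.237 s; T_ss = T_in + Q̇/(ṁ c_p) = 30.198 °C.
T(t) = T_ss + (T₀ − T_ss) e^(−t/τ). Set T = 31.1:
e^(−t/τ) = (31.1 − 30.198)/(34.4 − 30.198) = 0.21468
t = −83.237 · ln(0.21468) = 128.07 s.

128 s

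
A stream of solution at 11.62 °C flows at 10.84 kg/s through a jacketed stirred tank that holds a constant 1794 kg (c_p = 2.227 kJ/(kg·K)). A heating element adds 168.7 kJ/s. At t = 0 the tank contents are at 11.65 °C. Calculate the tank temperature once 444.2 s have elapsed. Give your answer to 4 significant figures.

First-law balance (no shaft work): M c_p dT/dt = ṁ c_p (T_in − T) + 168.7.
τ = M/ṁ = 165.498 s; T_ss = T_in + Q̇/(ṁ c_p) = 11.62 + 168.7/(10.84·2.227) = 18.6082 °C.
Solution: T(t) = T_ss + (T₀ − T_ss) e^(−t/τ).
T(444.2) = 18.6082 + (-6.95820)·e^(−444.2/165.498) = 18.6082 + (-6.95820)·0.0682882 = 18.1330 °C.

18.13 °C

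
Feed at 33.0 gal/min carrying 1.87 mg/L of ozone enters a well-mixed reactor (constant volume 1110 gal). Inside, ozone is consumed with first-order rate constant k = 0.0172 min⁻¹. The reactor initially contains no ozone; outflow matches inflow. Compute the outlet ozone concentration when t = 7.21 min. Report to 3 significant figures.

0.340 mg/L

V dC/dt = Q(C_in − C) − k V C.
dC/dt = (Q/V) C_in − (Q/V + k) C; effective rate a = Q/V + k = 0.029730 + 0.0172 = 0.046930 min⁻¹.
C_ss = Q C_in/(Q + kV) = 1.1846 mg/L; C(t) = C_ss + (C₀ − C_ss) e^(−a t).
C(7.21) = 1.1846 + (-1.1846)·e^(−0.046930·7.21) = 1.1846 + (-1.1846)·0.71294 = 0.34007 mg/L.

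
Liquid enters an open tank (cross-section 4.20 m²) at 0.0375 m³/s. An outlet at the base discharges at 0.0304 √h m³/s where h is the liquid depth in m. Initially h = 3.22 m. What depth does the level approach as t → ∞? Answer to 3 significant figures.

Unsteady balance on liquid volume: A dh/dt = Q_in − 0.0304 √h. At steady state dh/dt = 0:
Q_in = 0.0304 √h_ss ⇒ √h_ss = 0.0375/0.0304 = 1.2336.
h_ss = 1.2336² = 1.5217 m. (Since h₀ = 3.22 m > h_ss, the level will fall toward this value.)

1.52 m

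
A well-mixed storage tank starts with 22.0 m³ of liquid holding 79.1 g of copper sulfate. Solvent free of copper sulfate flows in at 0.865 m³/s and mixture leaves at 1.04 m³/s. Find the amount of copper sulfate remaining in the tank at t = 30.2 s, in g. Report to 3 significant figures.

Total volume: dV/dt = Q_in − Q_out = -0.17500 m³/s, so V(t) = 22.0 − 0.17500 t and V(30.2) = 16.715 m³.
No copper sulfate enters, so dm/dt = −Q_out · (m/V).
Separate: dm/m = −Q_out dt/V(t) ⇒ ln(m/m₀) = −(Q_out/(Q_in−Q_out)) ln(V/V₀).
m = m₀ (V₀/V)^(Q_out/(Q_in−Q_out)) = 79.1 × (22.0/16.715)^(-5.9429) = 15.456 g.

15.5 g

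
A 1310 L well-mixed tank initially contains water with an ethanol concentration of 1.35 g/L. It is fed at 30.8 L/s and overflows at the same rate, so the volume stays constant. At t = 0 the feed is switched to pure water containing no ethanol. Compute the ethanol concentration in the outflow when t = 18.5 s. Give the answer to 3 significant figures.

0.874 g/L

Species balance on the tank: V dC/dt = Q(C_in − C).
So dC/dt = (C_in − C)/τ with τ = V/Q = 1310/30.8 = 42.532 s.
Integrating: C(t) = C_in + (C₀ − C_in) e^(−t/τ).
C(18.5) = 0 + (1.35 − 0)·e^(−18.5/42.532) = 0 + (1.3500)·0.64729 = 0.87384 g/L.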